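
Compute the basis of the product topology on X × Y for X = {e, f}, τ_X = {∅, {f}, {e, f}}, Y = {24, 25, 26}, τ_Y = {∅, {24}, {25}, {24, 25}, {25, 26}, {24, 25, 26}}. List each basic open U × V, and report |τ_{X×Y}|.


Basis B = {∅ × ∅, {f} × {24}, {f} × {25}, {e, f} × {24}, {e, f} × {25}, {f} × {24, 25}, {f} × {25, 26}, {f} × {24, 25, 26}, {e, f} × {24, 25}, {e, f} × {25, 26}, {e, f} × {24, 25, 26}}; |τ_{X×Y}| = 18.

Enumerate products U × V with U ∈ τ_X, V ∈ τ_Y (deduplicated):
  ∅ × ∅ = {} (∅)
  {f} × {24} = {(f,24)}
  {f} × {25} = {(f,25)}
  {e, f} × {24} = {(e,24), (f,24)}
  {e, f} × {25} = {(e,25), (f,25)}
  {f} × {24, 25} = {(f,24), (f,25)}
  {f} × {25, 26} = {(f,25), (f,26)}
  {f} × {24, 25, 26} = {(f,24), (f,25), (f,26)}
  {e, f} × {24, 25} = {(e,24), (e,25), (f,24), (f,25)}
  {e, f} × {25, 26} = {(e,25), (e,26), (f,25), (f,26)}
  {e, f} × {24, 25, 26} = {(e,24), (e,25), (e,26), (f,24), (f,25), (f,26)}
These 11 distinct sets form the basis B.
Close under arbitrary unions to get τ_{X×Y}; counting gives |τ_{X×Y}| = 18.


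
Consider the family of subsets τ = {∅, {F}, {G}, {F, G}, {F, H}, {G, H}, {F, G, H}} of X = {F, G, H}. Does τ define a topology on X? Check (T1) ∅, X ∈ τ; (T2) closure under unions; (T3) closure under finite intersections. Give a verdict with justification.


τ is NOT a topology on X.

Axiom (T1): ∅ ∈ τ? Yes; X ∈ τ? Yes.
Axiom (T2/T3): check pairwise unions and intersections of members of τ.
Counterexample for (T3): {F, H} ∩ {G, H} = {H} ∉ τ. Therefore τ is NOT a topology.


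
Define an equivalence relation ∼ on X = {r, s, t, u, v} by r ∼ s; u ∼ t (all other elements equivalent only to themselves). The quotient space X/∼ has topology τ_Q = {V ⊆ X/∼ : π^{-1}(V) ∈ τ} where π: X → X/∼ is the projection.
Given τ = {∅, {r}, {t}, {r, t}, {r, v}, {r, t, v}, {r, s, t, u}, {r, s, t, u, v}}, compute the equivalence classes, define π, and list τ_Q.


X/∼ = {[r=s], [t=u], [v]}; |τ_Q| = 3.

Equivalence classes: [r=s], [t=u], [v].
Quotient map π: X → X/∼ sends r ↦ [r=s], s ↦ [r=s], t ↦ [t=u], u ↦ [t=u], v ↦ [v].
For each subset V ⊆ X/∼, compute π^{-1}(V) ⊆ X and check whether π^{-1}(V) ∈ τ. V is open in τ_Q iff π^{-1}(V) ∈ τ.
  V = {}: π^{-1}(V) = ∅ ∈ τ ✓.
  V = {[r=s]}: π^{-1}(V) = {r, s} ∉ τ ✗.
  V = {[t=u]}: π^{-1}(V) = {t, u} ∉ τ ✗.
  V = {[r=s], [t=u]}: π^{-1}(V) = {r, s, t, u} ∈ τ ✓.
  V = {[v]}: π^{-1}(V) = {v} ∉ τ ✗.
  V = {[r=s], [v]}: π^{-1}(V) = {r, s, v} ∉ τ ✗.
  V = {[t=u], [v]}: π^{-1}(V) = {t, u, v} ∉ τ ✗.
  V = {[r=s], [t=u], [v]}: π^{-1}(V) = {r, s, t, u, v} ∈ τ ✓.
Open sets in the quotient: τ_Q = {{}, {[r=s], [t=u]}, {[r=s], [t=u], [v]}} (3 elements).


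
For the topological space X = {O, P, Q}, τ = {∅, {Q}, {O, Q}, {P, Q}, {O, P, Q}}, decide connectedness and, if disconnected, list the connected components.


(X, τ) is connected.

Find clopen sets (U ∈ τ with X ∖ U ∈ τ):
  U = ∅, X ∖ U = {O, P, Q} — both open, so U is clopen.
  U = {O, P, Q}, X ∖ U = ∅ — both open, so U is clopen.
Only trivial clopens (∅ and X) exist, so (X, τ) is connected.
Compute connected components by grouping points that agree on all clopens:
  component: {O, P, Q}


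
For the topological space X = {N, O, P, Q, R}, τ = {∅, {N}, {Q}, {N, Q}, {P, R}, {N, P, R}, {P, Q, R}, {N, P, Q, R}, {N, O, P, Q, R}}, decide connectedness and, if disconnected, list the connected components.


(X, τ) is connected.

Find clopen sets (U ∈ τ with X ∖ U ∈ τ):
  U = ∅, X ∖ U = {N, O, P, Q, R} — both open, so U is clopen.
  U = {N, O, P, Q, R}, X ∖ U = ∅ — both open, so U is clopen.
Only trivial clopens (∅ and X) exist, so (X, τ) is connected.
Compute connected components by grouping points that agree on all clopens:
  component: {N, O, P, Q, R}


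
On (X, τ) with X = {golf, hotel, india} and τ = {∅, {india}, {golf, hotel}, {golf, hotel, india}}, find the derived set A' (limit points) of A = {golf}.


A' = {hotel}

For each x ∈ X, list the open sets U ∈ τ with x ∈ U, then check whether U ∩ (A ∖ {x}) ≠ ∅ for every such U.
  x = golf: open {golf, hotel} ∋ x has {golf, hotel} ∩ (A ∖ {golf}) = ∅, so x is NOT a limit point.
  x = hotel: opens ∋ x are {golf, hotel}, {golf, hotel, india}; each meets A ∖ {hotel}, so x IS a limit point.
  x = india: open {india} ∋ x has {india} ∩ (A ∖ {india}) = ∅, so x is NOT a limit point.
Collecting: A' = {hotel}.


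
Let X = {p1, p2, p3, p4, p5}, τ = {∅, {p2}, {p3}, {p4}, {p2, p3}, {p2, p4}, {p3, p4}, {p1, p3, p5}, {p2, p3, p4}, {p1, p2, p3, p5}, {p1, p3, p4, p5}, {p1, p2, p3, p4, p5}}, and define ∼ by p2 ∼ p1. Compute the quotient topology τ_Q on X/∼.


X/∼ = {[p1=p2], [p3], [p4], [p5]}; |τ_Q| = 6.

Equivalence classes: [p1=p2], [p3], [p4], [p5].
Quotient map π: X → X/∼ sends p1 ↦ [p1=p2], p2 ↦ [p1=p2], p3 ↦ [p3], p4 ↦ [p4], p5 ↦ [p5].
For each subset V ⊆ X/∼, compute π^{-1}(V) ⊆ X and check whether π^{-1}(V) ∈ τ. V is open in τ_Q iff π^{-1}(V) ∈ τ.
  V = {}: π^{-1}(V) = ∅ ∈ τ ✓.
  V = {[p1=p2]}: π^{-1}(V) = {p1, p2} ∉ τ ✗.
  V = {[p3]}: π^{-1}(V) = {p3} ∈ τ ✓.
  V = {[p1=p2], [p3]}: π^{-1}(V) = {p1, p2, p3} ∉ τ ✗.
  V = {[p4]}: π^{-1}(V) = {p4} ∈ τ ✓.
  V = {[p1=p2], [p4]}: π^{-1}(V) = {p1, p2, p4} ∉ τ ✗.
  V = {[p3], [p4]}: π^{-1}(V) = {p3, p4} ∈ τ ✓.
  V = {[p1=p2], [p3], [p4]}: π^{-1}(V) = {p1, p2, p3, p4} ∉ τ ✗.
  V = {[p5]}: π^{-1}(V) = {p5} ∉ τ ✗.
  V = {[p1=p2], [p5]}: π^{-1}(V) = {p1, p2, p5} ∉ τ ✗.
  V = {[p3], [p5]}: π^{-1}(V) = {p3, p5} ∉ τ ✗.
  V = {[p1=p2], [p3], [p5]}: π^{-1}(V) = {p1, p2, p3, p5} ∈ τ ✓.
  V = {[p4], [p5]}: π^{-1}(V) = {p4, p5} ∉ τ ✗.
  V = {[p1=p2], [p4], [p5]}: π^{-1}(V) = {p1, p2, p4, p5} ∉ τ ✗.
  V = {[p3], [p4], [p5]}: π^{-1}(V) = {p3, p4, p5} ∉ τ ✗.
  V = {[p1=p2], [p3], [p4], [p5]}: π^{-1}(V) = {p1, p2, p3, p4, p5} ∈ τ ✓.
Open sets in the quotient: τ_Q = {{}, {[p3]}, {[p4]}, {[p3], [p4]}, {[p1=p2], [p3], [p5]}, {[p1=p2], [p3], [p4], [p5]}} (6 elements).


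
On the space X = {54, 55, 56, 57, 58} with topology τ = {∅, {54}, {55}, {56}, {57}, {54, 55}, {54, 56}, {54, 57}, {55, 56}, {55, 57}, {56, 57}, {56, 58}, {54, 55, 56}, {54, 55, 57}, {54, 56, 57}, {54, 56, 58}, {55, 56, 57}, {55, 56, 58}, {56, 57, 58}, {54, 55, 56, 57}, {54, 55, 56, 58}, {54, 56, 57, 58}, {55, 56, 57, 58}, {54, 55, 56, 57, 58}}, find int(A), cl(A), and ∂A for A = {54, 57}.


int(A) = {54, 57}, cl(A) = {54, 57}, ∂A = ∅.

Closed sets in (X, τ) are complements of opens:
  closed(X, τ) = {∅, {54}, {55}, {57}, {58}, {54, 55}, {54, 57}, {54, 58}, {55, 57}, {55, 58}, {56, 58}, {57, 58}, {54, 55, 57}, {54, 55, 58}, {54, 56, 58}, {54, 57, 58}, {55, 56, 58}, {55, 57, 58}, {56, 57, 58}, {54, 55, 56, 58}, {54, 55, 57, 58}, {54, 56, 57, 58}, {55, 56, 57, 58}, {54, 55, 56, 57, 58}}.
int(A) = ⋃ {U ∈ τ : U ⊆ A}. Opens contained in A: ∅, {54}, {57}, {54, 57}.
Taking the union of these: int(A) = {54, 57}.
cl(A) = ⋂ {C closed : A ⊆ C}. Closed sets containing A: {54, 57}, {54, 55, 57}, {54, 57, 58}, {54, 55, 57, 58}, {54, 56, 57, 58}, {54, 55, 56, 57, 58}.
Intersecting these: cl(A) = {54, 57}.
∂A = cl(A) ∖ int(A) = {54, 57} ∖ {54, 57} = ∅.


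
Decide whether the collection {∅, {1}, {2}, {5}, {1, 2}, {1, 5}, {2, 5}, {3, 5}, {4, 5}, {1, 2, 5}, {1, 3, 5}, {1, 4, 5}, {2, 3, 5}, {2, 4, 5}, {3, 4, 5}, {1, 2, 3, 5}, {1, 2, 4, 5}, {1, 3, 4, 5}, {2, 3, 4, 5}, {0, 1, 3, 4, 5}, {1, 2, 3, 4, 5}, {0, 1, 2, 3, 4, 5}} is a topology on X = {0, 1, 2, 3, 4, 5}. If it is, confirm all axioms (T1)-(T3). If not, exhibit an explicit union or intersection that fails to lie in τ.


τ IS a topology on X.

Axiom (T1): ∅ ∈ τ? Yes; X ∈ τ? Yes.
Axiom (T2/T3): check pairwise unions and intersections of members of τ.
All pairwise intersections and unions checked — each lies in τ. Therefore τ satisfies (T1), (T2), (T3): it IS a topology on X.


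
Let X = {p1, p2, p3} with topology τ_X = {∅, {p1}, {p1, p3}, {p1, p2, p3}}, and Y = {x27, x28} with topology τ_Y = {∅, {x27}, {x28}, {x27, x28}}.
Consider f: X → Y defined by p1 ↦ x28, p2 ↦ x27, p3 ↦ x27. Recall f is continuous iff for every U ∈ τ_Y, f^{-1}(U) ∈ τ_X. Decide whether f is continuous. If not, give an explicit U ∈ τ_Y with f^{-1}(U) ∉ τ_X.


f is NOT continuous.

Compute f^{-1}(U) for each U ∈ τ_Y:
  U = ∅: f^{-1}(U) = ∅ ∈ τ_X ✓.
  U = {x27}: f^{-1}(U) = {p2, p3} ∉ τ_X ✗.
  U = {x28}: f^{-1}(U) = {p1} ∈ τ_X ✓.
  U = {x27, x28}: f^{-1}(U) = {p1, p2, p3} ∈ τ_X ✓.
Found U = {x27} with f^{-1}(U) = {p2, p3} not in τ_X. Therefore f is NOT continuous.


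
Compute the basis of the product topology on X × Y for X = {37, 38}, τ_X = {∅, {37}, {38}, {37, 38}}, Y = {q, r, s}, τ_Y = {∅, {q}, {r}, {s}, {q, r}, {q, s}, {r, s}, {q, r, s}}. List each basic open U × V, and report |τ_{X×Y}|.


Basis B = {∅ × ∅, {37} × {q}, {37} × {r}, {37} × {s}, {38} × {q}, {38} × {r}, {38} × {s}, {37} × {q, r}, {37} × {q, s}, {37, 38} × {q}, {37} × {r, s}, {37, 38} × {r}, {37, 38} × {s}, {38} × {q, r}, {38} × {q, s}, {38} × {r, s}, {37} × {q, r, s}, {38} × {q, r, s}, {37, 38} × {q, r}, {37, 38} × {q, s}, {37, 38} × {r, s}, {37, 38} × {q, r, s}}; |τ_{X×Y}| = 64.

Enumerate products U × V with U ∈ τ_X, V ∈ τ_Y (deduplicated):
  ∅ × ∅ = {} (∅)
  {37} × {q} = {(37,q)}
  {37} × {r} = {(37,r)}
  {37} × {s} = {(37,s)}
  {38} × {q} = {(38,q)}
  {38} × {r} = {(38,r)}
  {38} × {s} = {(38,s)}
  {37} × {q, r} = {(37,q), (37,r)}
  {37} × {q, s} = {(37,q), (37,s)}
  {37, 38} × {q} = {(37,q), (38,q)}
  {37} × {r, s} = {(37,r), (37,s)}
  {37, 38} × {r} = {(37,r), (38,r)}
  {37, 38} × {s} = {(37,s), (38,s)}
  {38} × {q, r} = {(38,q), (38,r)}
  {38} × {q, s} = {(38,q), (38,s)}
  {38} × {r, s} = {(38,r), (38,s)}
  {37} × {q, r, s} = {(37,q), (37,r), (37,s)}
  {38} × {q, r, s} = {(38,q), (38,r), (38,s)}
  {37, 38} × {q, r} = {(37,q), (37,r), (38,q), (38,r)}
  {37, 38} × {q, s} = {(37,q), (37,s), (38,q), (38,s)}
  {37, 38} × {r, s} = {(37,r), (37,s), (38,r), (38,s)}
  {37, 38} × {q, r, s} = {(37,q), (37,r), (37,s), (38,q), (38,r), (38,s)}
These 22 distinct sets form the basis B.
Close under arbitrary unions to get τ_{X×Y}; counting gives |τ_{X×Y}| = 64.


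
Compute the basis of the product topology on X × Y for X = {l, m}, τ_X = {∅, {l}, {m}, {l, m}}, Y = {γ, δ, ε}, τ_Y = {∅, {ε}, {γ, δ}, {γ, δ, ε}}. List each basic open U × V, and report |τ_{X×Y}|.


Basis B = {∅ × ∅, {l} × {ε}, {m} × {ε}, {l} × {γ, δ}, {l, m} × {ε}, {m} × {γ, δ}, {l} × {γ, δ, ε}, {m} × {γ, δ, ε}, {l, m} × {γ, δ}, {l, m} × {γ, δ, ε}}; |τ_{X×Y}| = 16.

Enumerate products U × V with U ∈ τ_X, V ∈ τ_Y (deduplicated):
  ∅ × ∅ = {} (∅)
  {l} × {ε} = {(l,ε)}
  {m} × {ε} = {(m,ε)}
  {l} × {γ, δ} = {(l,γ), (l,δ)}
  {l, m} × {ε} = {(l,ε), (m,ε)}
  {m} × {γ, δ} = {(m,γ), (m,δ)}
  {l} × {γ, δ, ε} = {(l,γ), (l,δ), (l,ε)}
  {m} × {γ, δ, ε} = {(m,γ), (m,δ), (m,ε)}
  {l, m} × {γ, δ} = {(l,γ), (l,δ), (m,γ), (m,δ)}
  {l, m} × {γ, δ, ε} = {(l,γ), (l,δ), (l,ε), (m,γ), (m,δ), (m,ε)}
These 10 distinct sets form the basis B.
Close under arbitrary unions to get τ_{X×Y}; counting gives |τ_{X×Y}| = 16.


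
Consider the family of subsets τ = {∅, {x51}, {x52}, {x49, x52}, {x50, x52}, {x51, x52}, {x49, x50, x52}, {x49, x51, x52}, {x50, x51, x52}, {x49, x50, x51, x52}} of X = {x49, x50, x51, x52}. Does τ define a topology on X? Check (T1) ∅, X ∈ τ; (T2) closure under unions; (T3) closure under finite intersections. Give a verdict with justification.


τ IS a topology on X.

Axiom (T1): ∅ ∈ τ? Yes; X ∈ τ? Yes.
Axiom (T2/T3): check pairwise unions and intersections of members of τ.
All pairwise intersections and unions checked — each lies in τ. Therefore τ satisfies (T1), (T2), (T3): it IS a topology on X.


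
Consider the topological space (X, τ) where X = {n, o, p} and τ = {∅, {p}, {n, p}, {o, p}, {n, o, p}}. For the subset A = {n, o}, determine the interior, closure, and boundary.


int(A) = ∅, cl(A) = {n, o}, ∂A = {n, o}.

Closed sets in (X, τ) are complements of opens:
  closed(X, τ) = {∅, {n}, {o}, {n, o}, {n, o, p}}.
int(A) = ⋃ {U ∈ τ : U ⊆ A}. Opens contained in A: ∅.
Taking the union of these: int(A) = ∅.
cl(A) = ⋂ {C closed : A ⊆ C}. Closed sets containing A: {n, o}, {n, o, p}.
Intersecting these: cl(A) = {n, o}.
∂A = cl(A) ∖ int(A) = {n, o} ∖ ∅ = {n, o}.


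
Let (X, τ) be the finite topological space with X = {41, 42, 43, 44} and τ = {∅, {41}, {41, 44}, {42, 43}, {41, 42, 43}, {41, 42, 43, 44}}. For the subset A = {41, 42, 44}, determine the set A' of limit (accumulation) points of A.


A' = {43, 44}

For each x ∈ X, list the open sets U ∈ τ with x ∈ U, then check whether U ∩ (A ∖ {x}) ≠ ∅ for every such U.
  x = 41: open {41} ∋ x has {41} ∩ (A ∖ {41}) = ∅, so x is NOT a limit point.
  x = 42: open {42, 43} ∋ x has {42, 43} ∩ (A ∖ {42}) = ∅, so x is NOT a limit point.
  x = 43: opens ∋ x are {42, 43}, {41, 42, 43}, {41, 42, 43, 44}; each meets A ∖ {43}, so x IS a limit point.
  x = 44: opens ∋ x are {41, 44}, {41, 42, 43, 44}; each meets A ∖ {44}, so x IS a limit point.
Collecting: A' = {43, 44}.


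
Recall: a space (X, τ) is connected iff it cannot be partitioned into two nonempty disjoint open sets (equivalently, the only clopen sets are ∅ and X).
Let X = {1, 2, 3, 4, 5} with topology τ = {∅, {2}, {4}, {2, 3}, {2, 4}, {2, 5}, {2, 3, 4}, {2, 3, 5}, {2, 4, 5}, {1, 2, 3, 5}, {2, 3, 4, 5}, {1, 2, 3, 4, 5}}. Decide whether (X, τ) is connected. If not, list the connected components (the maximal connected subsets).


(X, τ) is disconnected; components = [{4}, {1, 2, 3, 5}].

Find clopen sets (U ∈ τ with X ∖ U ∈ τ):
  U = ∅, X ∖ U = {1, 2, 3, 4, 5} — both open, so U is clopen.
  U = {4}, X ∖ U = {1, 2, 3, 5} — both open, so U is clopen.
  U = {1, 2, 3, 5}, X ∖ U = {4} — both open, so U is clopen.
  U = {1, 2, 3, 4, 5}, X ∖ U = ∅ — both open, so U is clopen.
Nontrivial clopen(s) exist: e.g. {1, 2, 3, 5}. So (X, τ) is disconnected.
Compute connected components by grouping points that agree on all clopens:
  component: {4}
  component: {1, 2, 3, 5}


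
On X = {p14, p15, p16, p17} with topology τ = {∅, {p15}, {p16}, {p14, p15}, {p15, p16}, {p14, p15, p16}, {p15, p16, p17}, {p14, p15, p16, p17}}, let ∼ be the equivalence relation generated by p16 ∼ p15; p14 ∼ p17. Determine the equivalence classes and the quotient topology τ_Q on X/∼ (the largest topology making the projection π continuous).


X/∼ = {[p14=p17], [p15=p16]}; |τ_Q| = 3.

Equivalence classes: [p14=p17], [p15=p16].
Quotient map π: X → X/∼ sends p14 ↦ [p14=p17], p15 ↦ [p15=p16], p16 ↦ [p15=p16], p17 ↦ [p14=p17].
For each subset V ⊆ X/∼, compute π^{-1}(V) ⊆ X and check whether π^{-1}(V) ∈ τ. V is open in τ_Q iff π^{-1}(V) ∈ τ.
  V = {}: π^{-1}(V) = ∅ ∈ τ ✓.
  V = {[p14=p17]}: π^{-1}(V) = {p14, p17} ∉ τ ✗.
  V = {[p15=p16]}: π^{-1}(V) = {p15, p16} ∈ τ ✓.
  V = {[p14=p17], [p15=p16]}: π^{-1}(V) = {p14, p15, p16, p17} ∈ τ ✓.
Open sets in the quotient: τ_Q = {{}, {[p15=p16]}, {[p14=p17], [p15=p16]}} (3 elements).


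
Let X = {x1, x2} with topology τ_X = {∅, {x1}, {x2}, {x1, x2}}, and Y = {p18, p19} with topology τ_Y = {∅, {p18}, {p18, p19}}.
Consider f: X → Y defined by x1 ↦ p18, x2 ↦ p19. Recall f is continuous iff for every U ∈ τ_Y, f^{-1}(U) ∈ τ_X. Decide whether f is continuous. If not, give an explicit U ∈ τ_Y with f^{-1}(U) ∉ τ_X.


f IS continuous.

Compute f^{-1}(U) for each U ∈ τ_Y:
  U = ∅: f^{-1}(U) = ∅ ∈ τ_X ✓.
  U = {p18}: f^{-1}(U) = {x1} ∈ τ_X ✓.
  U = {p18, p19}: f^{-1}(U) = {x1, x2} ∈ τ_X ✓.
Every preimage lies in τ_X, so f IS continuous.


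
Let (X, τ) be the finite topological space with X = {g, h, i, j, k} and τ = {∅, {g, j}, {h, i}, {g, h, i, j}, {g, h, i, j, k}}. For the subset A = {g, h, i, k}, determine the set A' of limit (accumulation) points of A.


A' = {h, i, j, k}

For each x ∈ X, list the open sets U ∈ τ with x ∈ U, then check whether U ∩ (A ∖ {x}) ≠ ∅ for every such U.
  x = g: open {g, j} ∋ x has {g, j} ∩ (A ∖ {g}) = ∅, so x is NOT a limit point.
  x = h: opens ∋ x are {h, i}, {g, h, i, j}, {g, h, i, j, k}; each meets A ∖ {h}, so x IS a limit point.
  x = i: opens ∋ x are {h, i}, {g, h, i, j}, {g, h, i, j, k}; each meets A ∖ {i}, so x IS a limit point.
  x = j: opens ∋ x are {g, j}, {g, h, i, j}, {g, h, i, j, k}; each meets A ∖ {j}, so x IS a limit point.
  x = k: opens ∋ x are {g, h, i, j, k}; each meets A ∖ {k}, so x IS a limit point.
Collecting: A' = {h, i, j, k}.


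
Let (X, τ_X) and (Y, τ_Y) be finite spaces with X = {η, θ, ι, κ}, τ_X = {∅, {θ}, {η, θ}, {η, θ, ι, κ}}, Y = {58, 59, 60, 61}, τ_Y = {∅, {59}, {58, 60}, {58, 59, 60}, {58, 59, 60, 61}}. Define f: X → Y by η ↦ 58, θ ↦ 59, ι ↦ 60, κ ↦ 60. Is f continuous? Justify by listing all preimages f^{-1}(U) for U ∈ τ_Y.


f is NOT continuous.

Compute f^{-1}(U) for each U ∈ τ_Y:
  U = ∅: f^{-1}(U) = ∅ ∈ τ_X ✓.
  U = {59}: f^{-1}(U) = {θ} ∈ τ_X ✓.
  U = {58, 60}: f^{-1}(U) = {η, ι, κ} ∉ τ_X ✗.
  U = {58, 59, 60}: f^{-1}(U) = {η, θ, ι, κ} ∈ τ_X ✓.
  U = {58, 59, 60, 61}: f^{-1}(U) = {η, θ, ι, κ} ∈ τ_X ✓.
Found U = {58, 60} with f^{-1}(U) = {η, ι, κ} not in τ_X. Therefore f is NOT continuous.


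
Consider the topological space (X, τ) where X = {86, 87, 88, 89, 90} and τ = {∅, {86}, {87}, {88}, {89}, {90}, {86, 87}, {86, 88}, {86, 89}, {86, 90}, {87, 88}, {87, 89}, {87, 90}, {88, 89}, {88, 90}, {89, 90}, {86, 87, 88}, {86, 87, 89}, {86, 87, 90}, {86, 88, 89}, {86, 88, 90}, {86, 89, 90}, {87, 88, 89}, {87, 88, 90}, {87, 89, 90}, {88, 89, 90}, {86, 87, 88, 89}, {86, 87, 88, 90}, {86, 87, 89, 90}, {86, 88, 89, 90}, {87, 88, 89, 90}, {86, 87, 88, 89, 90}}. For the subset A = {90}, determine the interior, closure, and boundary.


int(A) = {90}, cl(A) = {90}, ∂A = ∅.

Closed sets in (X, τ) are complements of opens:
  closed(X, τ) = {∅, {86}, {87}, {88}, {89}, {90}, {86, 87}, {86, 88}, {86, 89}, {86, 90}, {87, 88}, {87, 89}, {87, 90}, {88, 89}, {88, 90}, {89, 90}, {86, 87, 88}, {86, 87, 89}, {86, 87, 90}, {86, 88, 89}, {86, 88, 90}, {86, 89, 90}, {87, 88, 89}, {87, 88, 90}, {87, 89, 90}, {88, 89, 90}, {86, 87, 88, 89}, {86, 87, 88, 90}, {86, 87, 89, 90}, {86, 88, 89, 90}, {87, 88, 89, 90}, {86, 87, 88, 89, 90}}.
int(A) = ⋃ {U ∈ τ : U ⊆ A}. Opens contained in A: ∅, {90}.
Taking the union of these: int(A) = {90}.
cl(A) = ⋂ {C closed : A ⊆ C}. Closed sets containing A: {90}, {86, 90}, {87, 90}, {88, 90}, {89, 90}, {86, 87, 90}, {86, 88, 90}, {86, 89, 90}, {87, 88, 90}, {87, 89, 90}, {88, 89, 90}, {86, 87, 88, 90}, {86, 87, 89, 90}, {86, 88, 89, 90}, {87, 88, 89, 90}, {86, 87, 88, 89, 90}.
Intersecting these: cl(A) = {90}.
∂A = cl(A) ∖ int(A) = {90} ∖ {90} = ∅.


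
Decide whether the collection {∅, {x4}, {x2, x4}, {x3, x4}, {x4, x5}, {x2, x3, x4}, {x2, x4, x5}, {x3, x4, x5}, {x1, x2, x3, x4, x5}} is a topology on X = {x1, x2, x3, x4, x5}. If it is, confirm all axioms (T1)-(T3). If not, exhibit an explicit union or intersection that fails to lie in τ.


τ is NOT a topology on X.

Axiom (T1): ∅ ∈ τ? Yes; X ∈ τ? Yes.
Axiom (T2/T3): check pairwise unions and intersections of members of τ.
Counterexample for (T2): {x2, x4} ∪ {x3, x4, x5} = {x2, x3, x4, x5} ∉ τ. Therefore τ is NOT a topology.


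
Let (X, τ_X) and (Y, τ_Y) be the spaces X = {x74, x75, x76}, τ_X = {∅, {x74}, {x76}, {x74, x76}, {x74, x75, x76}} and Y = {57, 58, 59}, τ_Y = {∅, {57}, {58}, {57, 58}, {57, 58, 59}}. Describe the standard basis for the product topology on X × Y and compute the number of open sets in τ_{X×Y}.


Basis B = {∅ × ∅, {x74} × {57}, {x74} × {58}, {x76} × {57}, {x76} × {58}, {x74} × {57, 58}, {x74, x76} × {57}, {x74, x76} × {58}, {x76} × {57, 58}, {x74} × {57, 58, 59}, {x74, x75, x76} × {57}, {x74, x75, x76} × {58}, {x76} × {57, 58, 59}, {x74, x76} × {57, 58}, {x74, x76} × {57, 58, 59}, {x74, x75, x76} × {57, 58}, {x74, x75, x76} × {57, 58, 59}}; |τ_{X×Y}| = 48.

Enumerate products U × V with U ∈ τ_X, V ∈ τ_Y (deduplicated):
  ∅ × ∅ = {} (∅)
  {x74} × {57} = {(x74,57)}
  {x74} × {58} = {(x74,58)}
  {x76} × {57} = {(x76,57)}
  {x76} × {58} = {(x76,58)}
  {x74} × {57, 58} = {(x74,57), (x74,58)}
  {x74, x76} × {57} = {(x74,57), (x76,57)}
  {x74, x76} × {58} = {(x74,58), (x76,58)}
  {x76} × {57, 58} = {(x76,57), (x76,58)}
  {x74} × {57, 58, 59} = {(x74,57), (x74,58), (x74,59)}
  {x74, x75, x76} × {57} = {(x74,57), (x75,57), (x76,57)}
  {x74, x75, x76} × {58} = {(x74,58), (x75,58), (x76,58)}
  {x76} × {57, 58, 59} = {(x76,57), (x76,58), (x76,59)}
  {x74, x76} × {57, 58} = {(x74,57), (x74,58), (x76,57), (x76,58)}
  {x74, x76} × {57, 58, 59} = {(x74,57), (x74,58), (x74,59), (x76,57), (x76,58), (x76,59)}
  {x74, x75, x76} × {57, 58} = {(x74,57), (x74,58), (x75,57), (x75,58), (x76,57), (x76,58)}
  {x74, x75, x76} × {57, 58, 59} = {(x74,57), (x74,58), (x74,59), (x75,57), (x75,58), (x75,59), (x76,57), (x76,58), (x76,59)}
These 17 distinct sets form the basis B.
Close under arbitrary unions to get τ_{X×Y}; counting gives |τ_{X×Y}| = 48.


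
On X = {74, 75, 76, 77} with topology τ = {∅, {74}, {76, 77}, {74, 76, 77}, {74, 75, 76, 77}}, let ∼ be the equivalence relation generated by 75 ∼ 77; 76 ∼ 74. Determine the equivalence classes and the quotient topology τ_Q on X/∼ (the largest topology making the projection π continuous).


X/∼ = {[74=76], [75=77]}; |τ_Q| = 2.

Equivalence classes: [74=76], [75=77].
Quotient map π: X → X/∼ sends 74 ↦ [74=76], 75 ↦ [75=77], 76 ↦ [74=76], 77 ↦ [75=77].
For each subset V ⊆ X/∼, compute π^{-1}(V) ⊆ X and check whether π^{-1}(V) ∈ τ. V is open in τ_Q iff π^{-1}(V) ∈ τ.
  V = {}: π^{-1}(V) = ∅ ∈ τ ✓.
  V = {[74=76]}: π^{-1}(V) = {74, 76} ∉ τ ✗.
  V = {[75=77]}: π^{-1}(V) = {75, 77} ∉ τ ✗.
  V = {[74=76], [75=77]}: π^{-1}(V) = {74, 75, 76, 77} ∈ τ ✓.
Open sets in the quotient: τ_Q = {{}, {[74=76], [75=77]}} (2 elements).


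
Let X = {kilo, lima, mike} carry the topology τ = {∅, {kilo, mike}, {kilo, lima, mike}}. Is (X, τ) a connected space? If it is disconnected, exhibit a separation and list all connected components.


(X, τ) is connected.

Find clopen sets (U ∈ τ with X ∖ U ∈ τ):
  U = ∅, X ∖ U = {kilo, lima, mike} — both open, so U is clopen.
  U = {kilo, lima, mike}, X ∖ U = ∅ — both open, so U is clopen.
Only trivial clopens (∅ and X) exist, so (X, τ) is connected.
Compute connected components by grouping points that agree on all clopens:
  component: {kilo, lima, mike}


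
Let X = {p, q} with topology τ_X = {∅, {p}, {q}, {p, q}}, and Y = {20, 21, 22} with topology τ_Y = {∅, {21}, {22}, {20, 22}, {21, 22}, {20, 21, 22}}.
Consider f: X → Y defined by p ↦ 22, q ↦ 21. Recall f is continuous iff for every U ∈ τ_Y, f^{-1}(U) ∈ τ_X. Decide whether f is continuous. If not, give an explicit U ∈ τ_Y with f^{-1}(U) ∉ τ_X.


f IS continuous.

Compute f^{-1}(U) for each U ∈ τ_Y:
  U = ∅: f^{-1}(U) = ∅ ∈ τ_X ✓.
  U = {21}: f^{-1}(U) = {q} ∈ τ_X ✓.
  U = {22}: f^{-1}(U) = {p} ∈ τ_X ✓.
  U = {20, 22}: f^{-1}(U) = {p} ∈ τ_X ✓.
  U = {21, 22}: f^{-1}(U) = {p, q} ∈ τ_X ✓.
  U = {20, 21, 22}: f^{-1}(U) = {p, q} ∈ τ_X ✓.
Every preimage lies in τ_X, so f IS continuous.


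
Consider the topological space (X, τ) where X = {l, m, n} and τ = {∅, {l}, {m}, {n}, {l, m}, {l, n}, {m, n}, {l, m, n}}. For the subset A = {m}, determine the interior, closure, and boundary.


int(A) = {m}, cl(A) = {m}, ∂A = ∅.

Closed sets in (X, τ) are complements of opens:
  closed(X, τ) = {∅, {l}, {m}, {n}, {l, m}, {l, n}, {m, n}, {l, m, n}}.
int(A) = ⋃ {U ∈ τ : U ⊆ A}. Opens contained in A: ∅, {m}.
Taking the union of these: int(A) = {m}.
cl(A) = ⋂ {C closed : A ⊆ C}. Closed sets containing A: {m}, {l, m}, {m, n}, {l, m, n}.
Intersecting these: cl(A) = {m}.
∂A = cl(A) ∖ int(A) = {m} ∖ {m} = ∅.


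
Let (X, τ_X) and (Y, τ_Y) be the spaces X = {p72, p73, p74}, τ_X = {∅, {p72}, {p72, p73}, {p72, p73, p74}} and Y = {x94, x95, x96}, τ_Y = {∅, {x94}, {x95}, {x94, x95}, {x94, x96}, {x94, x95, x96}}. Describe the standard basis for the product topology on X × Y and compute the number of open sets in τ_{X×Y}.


Basis B = {∅ × ∅, {p72} × {x94}, {p72} × {x95}, {p72} × {x94, x95}, {p72} × {x94, x96}, {p72, p73} × {x94}, {p72, p73} × {x95}, {p72} × {x94, x95, x96}, {p72, p73, p74} × {x94}, {p72, p73, p74} × {x95}, {p72, p73} × {x94, x95}, {p72, p73} × {x94, x96}, {p72, p73} × {x94, x95, x96}, {p72, p73, p74} × {x94, x95}, {p72, p73, p74} × {x94, x96}, {p72, p73, p74} × {x94, x95, x96}}; |τ_{X×Y}| = 40.

Enumerate products U × V with U ∈ τ_X, V ∈ τ_Y (deduplicated):
  ∅ × ∅ = {} (∅)
  {p72} × {x94} = {(p72,x94)}
  {p72} × {x95} = {(p72,x95)}
  {p72} × {x94, x95} = {(p72,x94), (p72,x95)}
  {p72} × {x94, x96} = {(p72,x94), (p72,x96)}
  {p72, p73} × {x94} = {(p72,x94), (p73,x94)}
  {p72, p73} × {x95} = {(p72,x95), (p73,x95)}
  {p72} × {x94, x95, x96} = {(p72,x94), (p72,x95), (p72,x96)}
  {p72, p73, p74} × {x94} = {(p72,x94), (p73,x94), (p74,x94)}
  {p72, p73, p74} × {x95} = {(p72,x95), (p73,x95), (p74,x95)}
  {p72, p73} × {x94, x95} = {(p72,x94), (p72,x95), (p73,x94), (p73,x95)}
  {p72, p73} × {x94, x96} = {(p72,x94), (p72,x96), (p73,x94), (p73,x96)}
  {p72, p73} × {x94, x95, x96} = {(p72,x94), (p72,x95), (p72,x96), (p73,x94), (p73,x95), (p73,x96)}
  {p72, p73, p74} × {x94, x95} = {(p72,x94), (p72,x95), (p73,x94), (p73,x95), (p74,x94), (p74,x95)}
  {p72, p73, p74} × {x94, x96} = {(p72,x94), (p72,x96), (p73,x94), (p73,x96), (p74,x94), (p74,x96)}
  {p72, p73, p74} × {x94, x95, x96} = {(p72,x94), (p72,x95), (p72,x96), (p73,x94), (p73,x95), (p73,x96), (p74,x94), (p74,x95), (p74,x96)}
These 16 distinct sets form the basis B.
Close under arbitrary unions to get τ_{X×Y}; counting gives |τ_{X×Y}| = 40.


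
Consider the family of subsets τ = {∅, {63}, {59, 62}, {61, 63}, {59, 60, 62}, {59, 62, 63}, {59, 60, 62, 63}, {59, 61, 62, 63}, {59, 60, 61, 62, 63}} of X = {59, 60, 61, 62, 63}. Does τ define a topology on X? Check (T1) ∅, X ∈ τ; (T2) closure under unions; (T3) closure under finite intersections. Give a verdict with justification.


τ IS a topology on X.

Axiom (T1): ∅ ∈ τ? Yes; X ∈ τ? Yes.
Axiom (T2/T3): check pairwise unions and intersections of members of τ.
All pairwise intersections and unions checked — each lies in τ. Therefore τ satisfies (T1), (T2), (T3): it IS a topology on X.


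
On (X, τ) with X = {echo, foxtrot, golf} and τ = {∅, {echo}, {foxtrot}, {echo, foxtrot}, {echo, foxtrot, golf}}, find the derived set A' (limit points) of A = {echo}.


A' = {golf}

For each x ∈ X, list the open sets U ∈ τ with x ∈ U, then check whether U ∩ (A ∖ {x}) ≠ ∅ for every such U.
  x = echo: open {echo} ∋ x has {echo} ∩ (A ∖ {echo}) = ∅, so x is NOT a limit point.
  x = foxtrot: open {foxtrot} ∋ x has {foxtrot} ∩ (A ∖ {foxtrot}) = ∅, so x is NOT a limit point.
  x = golf: opens ∋ x are {echo, foxtrot, golf}; each meets A ∖ {golf}, so x IS a limit point.
Collecting: A' = {golf}.


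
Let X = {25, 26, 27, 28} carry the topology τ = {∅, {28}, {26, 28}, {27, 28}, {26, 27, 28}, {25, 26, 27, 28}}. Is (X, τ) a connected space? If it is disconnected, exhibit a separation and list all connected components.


(X, τ) is connected.

Find clopen sets (U ∈ τ with X ∖ U ∈ τ):
  U = ∅, X ∖ U = {25, 26, 27, 28} — both open, so U is clopen.
  U = {25, 26, 27, 28}, X ∖ U = ∅ — both open, so U is clopen.
Only trivial clopens (∅ and X) exist, so (X, τ) is connected.
Compute connected components by grouping points that agree on all clopens:
  component: {25, 26, 27, 28}


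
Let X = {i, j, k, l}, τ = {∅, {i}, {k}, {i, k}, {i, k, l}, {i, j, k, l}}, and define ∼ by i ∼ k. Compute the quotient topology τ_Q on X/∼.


X/∼ = {[i=k], [j], [l]}; |τ_Q| = 4.

Equivalence classes: [i=k], [j], [l].
Quotient map π: X → X/∼ sends i ↦ [i=k], j ↦ [j], k ↦ [i=k], l ↦ [l].
For each subset V ⊆ X/∼, compute π^{-1}(V) ⊆ X and check whether π^{-1}(V) ∈ τ. V is open in τ_Q iff π^{-1}(V) ∈ τ.
  V = {}: π^{-1}(V) = ∅ ∈ τ ✓.
  V = {[i=k]}: π^{-1}(V) = {i, k} ∈ τ ✓.
  V = {[j]}: π^{-1}(V) = {j} ∉ τ ✗.
  V = {[i=k], [j]}: π^{-1}(V) = {i, j, k} ∉ τ ✗.
  V = {[l]}: π^{-1}(V) = {l} ∉ τ ✗.
  V = {[i=k], [l]}: π^{-1}(V) = {i, k, l} ∈ τ ✓.
  V = {[j], [l]}: π^{-1}(V) = {j, l} ∉ τ ✗.
  V = {[i=k], [j], [l]}: π^{-1}(V) = {i, j, k, l} ∈ τ ✓.
Open sets in the quotient: τ_Q = {{}, {[i=k]}, {[i=k], [l]}, {[i=k], [j], [l]}} (4 elements).


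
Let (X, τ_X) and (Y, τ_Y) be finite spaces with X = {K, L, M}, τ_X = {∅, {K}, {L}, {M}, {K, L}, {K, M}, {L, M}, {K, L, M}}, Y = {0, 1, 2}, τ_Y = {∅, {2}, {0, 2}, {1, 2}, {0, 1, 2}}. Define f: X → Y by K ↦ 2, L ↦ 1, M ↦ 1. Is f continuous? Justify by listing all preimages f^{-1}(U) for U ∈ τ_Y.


f IS continuous.

Compute f^{-1}(U) for each U ∈ τ_Y:
  U = ∅: f^{-1}(U) = ∅ ∈ τ_X ✓.
  U = {2}: f^{-1}(U) = {K} ∈ τ_X ✓.
  U = {0, 2}: f^{-1}(U) = {K} ∈ τ_X ✓.
  U = {1, 2}: f^{-1}(U) = {K, L, M} ∈ τ_X ✓.
  U = {0, 1, 2}: f^{-1}(U) = {K, L, M} ∈ τ_X ✓.
Every preimage lies in τ_X, so f IS continuous.


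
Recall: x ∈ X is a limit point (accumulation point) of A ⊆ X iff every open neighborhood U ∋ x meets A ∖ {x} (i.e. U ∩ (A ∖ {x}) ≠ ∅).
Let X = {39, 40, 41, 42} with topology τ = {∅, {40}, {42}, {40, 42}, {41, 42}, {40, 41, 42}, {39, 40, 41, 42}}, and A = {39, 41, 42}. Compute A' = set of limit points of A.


A' = {39, 41}

For each x ∈ X, list the open sets U ∈ τ with x ∈ U, then check whether U ∩ (A ∖ {x}) ≠ ∅ for every such U.
  x = 39: opens ∋ x are {39, 40, 41, 42}; each meets A ∖ {39}, so x IS a limit point.
  x = 40: open {40} ∋ x has {40} ∩ (A ∖ {40}) = ∅, so x is NOT a limit point.
  x = 41: opens ∋ x are {41, 42}, {40, 41, 42}, {39, 40, 41, 42}; each meets A ∖ {41}, so x IS a limit point.
  x = 42: open {42} ∋ x has {42} ∩ (A ∖ {42}) = ∅, so x is NOT a limit point.
Collecting: A' = {39, 41}.


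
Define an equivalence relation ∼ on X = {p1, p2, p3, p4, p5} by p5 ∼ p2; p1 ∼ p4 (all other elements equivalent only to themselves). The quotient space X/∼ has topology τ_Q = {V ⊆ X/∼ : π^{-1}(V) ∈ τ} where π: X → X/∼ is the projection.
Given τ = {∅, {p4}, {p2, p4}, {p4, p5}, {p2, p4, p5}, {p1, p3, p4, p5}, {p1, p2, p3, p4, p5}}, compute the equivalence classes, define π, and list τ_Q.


X/∼ = {[p1=p4], [p2=p5], [p3]}; |τ_Q| = 2.

Equivalence classes: [p1=p4], [p2=p5], [p3].
Quotient map π: X → X/∼ sends p1 ↦ [p1=p4], p2 ↦ [p2=p5], p3 ↦ [p3], p4 ↦ [p1=p4], p5 ↦ [p2=p5].
For each subset V ⊆ X/∼, compute π^{-1}(V) ⊆ X and check whether π^{-1}(V) ∈ τ. V is open in τ_Q iff π^{-1}(V) ∈ τ.
  V = {}: π^{-1}(V) = ∅ ∈ τ ✓.
  V = {[p1=p4]}: π^{-1}(V) = {p1, p4} ∉ τ ✗.
  V = {[p2=p5]}: π^{-1}(V) = {p2, p5} ∉ τ ✗.
  V = {[p1=p4], [p2=p5]}: π^{-1}(V) = {p1, p2, p4, p5} ∉ τ ✗.
  V = {[p3]}: π^{-1}(V) = {p3} ∉ τ ✗.
  V = {[p1=p4], [p3]}: π^{-1}(V) = {p1, p3, p4} ∉ τ ✗.
  V = {[p2=p5], [p3]}: π^{-1}(V) = {p2, p3, p5} ∉ τ ✗.
  V = {[p1=p4], [p2=p5], [p3]}: π^{-1}(V) = {p1, p2, p3, p4, p5} ∈ τ ✓.
Open sets in the quotient: τ_Q = {{}, {[p1=p4], [p2=p5], [p3]}} (2 elements).


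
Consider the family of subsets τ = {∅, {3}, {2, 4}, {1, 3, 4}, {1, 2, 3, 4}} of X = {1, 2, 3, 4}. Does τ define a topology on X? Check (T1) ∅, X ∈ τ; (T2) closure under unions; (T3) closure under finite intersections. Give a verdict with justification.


τ is NOT a topology on X.

Axiom (T1): ∅ ∈ τ? Yes; X ∈ τ? Yes.
Axiom (T2/T3): check pairwise unions and intersections of members of τ.
Counterexample for (T2): {3} ∪ {2, 4} = {2, 3, 4} ∉ τ. Therefore τ is NOT a topology.


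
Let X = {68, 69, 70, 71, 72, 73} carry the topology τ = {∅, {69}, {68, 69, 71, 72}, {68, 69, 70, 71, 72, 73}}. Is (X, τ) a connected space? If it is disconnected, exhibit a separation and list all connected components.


(X, τ) is connected.

Find clopen sets (U ∈ τ with X ∖ U ∈ τ):
  U = ∅, X ∖ U = {68, 69, 70, 71, 72, 73} — both open, so U is clopen.
  U = {68, 69, 70, 71, 72, 73}, X ∖ U = ∅ — both open, so U is clopen.
Only trivial clopens (∅ and X) exist, so (X, τ) is connected.
Compute connected components by grouping points that agree on all clopens:
  component: {68, 69, 70, 71, 72, 73}


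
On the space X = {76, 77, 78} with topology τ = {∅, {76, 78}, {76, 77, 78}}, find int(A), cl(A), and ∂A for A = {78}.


int(A) = ∅, cl(A) = {76, 77, 78}, ∂A = {76, 77, 78}.

Closed sets in (X, τ) are complements of opens:
  closed(X, τ) = {∅, {77}, {76, 77, 78}}.
int(A) = ⋃ {U ∈ τ : U ⊆ A}. Opens contained in A: ∅.
Taking the union of these: int(A) = ∅.
cl(A) = ⋂ {C closed : A ⊆ C}. Closed sets containing A: {76, 77, 78}.
Intersecting these: cl(A) = {76, 77, 78}.
∂A = cl(A) ∖ int(A) = {76, 77, 78} ∖ ∅ = {76, 77, 78}.


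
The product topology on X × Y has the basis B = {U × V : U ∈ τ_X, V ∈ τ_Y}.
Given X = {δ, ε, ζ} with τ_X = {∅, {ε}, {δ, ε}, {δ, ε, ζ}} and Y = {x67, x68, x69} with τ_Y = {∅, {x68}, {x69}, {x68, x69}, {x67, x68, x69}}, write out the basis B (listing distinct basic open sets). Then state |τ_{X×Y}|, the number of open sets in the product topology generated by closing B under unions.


Basis B = {∅ × ∅, {ε} × {x68}, {ε} × {x69}, {δ, ε} × {x68}, {δ, ε} × {x69}, {ε} × {x68, x69}, {δ, ε, ζ} × {x68}, {δ, ε, ζ} × {x69}, {ε} × {x67, x68, x69}, {δ, ε} × {x68, x69}, {δ, ε} × {x67, x68, x69}, {δ, ε, ζ} × {x68, x69}, {δ, ε, ζ} × {x67, x68, x69}}; |τ_{X×Y}| = 30.

Enumerate products U × V with U ∈ τ_X, V ∈ τ_Y (deduplicated):
  ∅ × ∅ = {} (∅)
  {ε} × {x68} = {(ε,x68)}
  {ε} × {x69} = {(ε,x69)}
  {δ, ε} × {x68} = {(δ,x68), (ε,x68)}
  {δ, ε} × {x69} = {(δ,x69), (ε,x69)}
  {ε} × {x68, x69} = {(ε,x68), (ε,x69)}
  {δ, ε, ζ} × {x68} = {(δ,x68), (ε,x68), (ζ,x68)}
  {δ, ε, ζ} × {x69} = {(δ,x69), (ε,x69), (ζ,x69)}
  {ε} × {x67, x68, x69} = {(ε,x67), (ε,x68), (ε,x69)}
  {δ, ε} × {x68, x69} = {(δ,x68), (δ,x69), (ε,x68), (ε,x69)}
  {δ, ε} × {x67, x68, x69} = {(δ,x67), (δ,x68), (δ,x69), (ε,x67), (ε,x68), (ε,x69)}
  {δ, ε, ζ} × {x68, x69} = {(δ,x68), (δ,x69), (ε,x68), (ε,x69), (ζ,x68), (ζ,x69)}
  {δ, ε, ζ} × {x67, x68, x69} = {(δ,x67), (δ,x68), (δ,x69), (ε,x67), (ε,x68), (ε,x69), (ζ,x67), (ζ,x68), (ζ,x69)}
These 13 distinct sets form the basis B.
Close under arbitrary unions to get τ_{X×Y}; counting gives |τ_{X×Y}| = 30.


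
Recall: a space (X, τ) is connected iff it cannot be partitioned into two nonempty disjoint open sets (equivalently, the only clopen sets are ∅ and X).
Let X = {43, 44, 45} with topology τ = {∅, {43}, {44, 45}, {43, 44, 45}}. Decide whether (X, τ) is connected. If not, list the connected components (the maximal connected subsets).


(X, τ) is disconnected; components = [{43}, {44, 45}].

Find clopen sets (U ∈ τ with X ∖ U ∈ τ):
  U = ∅, X ∖ U = {43, 44, 45} — both open, so U is clopen.
  U = {43}, X ∖ U = {44, 45} — both open, so U is clopen.
  U = {44, 45}, X ∖ U = {43} — both open, so U is clopen.
  U = {43, 44, 45}, X ∖ U = ∅ — both open, so U is clopen.
Nontrivial clopen(s) exist: e.g. {43}. So (X, τ) is disconnected.
Compute connected components by grouping points that agree on all clopens:
  component: {43}
  component: {44, 45}


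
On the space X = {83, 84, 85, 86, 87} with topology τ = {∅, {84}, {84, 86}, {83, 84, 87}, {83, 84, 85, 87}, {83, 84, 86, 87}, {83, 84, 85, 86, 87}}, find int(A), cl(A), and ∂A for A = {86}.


int(A) = ∅, cl(A) = {86}, ∂A = {86}.

Closed sets in (X, τ) are complements of opens:
  closed(X, τ) = {∅, {85}, {86}, {85, 86}, {83, 85, 87}, {83, 85, 86, 87}, {83, 84, 85, 86, 87}}.
int(A) = ⋃ {U ∈ τ : U ⊆ A}. Opens contained in A: ∅.
Taking the union of these: int(A) = ∅.
cl(A) = ⋂ {C closed : A ⊆ C}. Closed sets containing A: {86}, {85, 86}, {83, 85, 86, 87}, {83, 84, 85, 86, 87}.
Intersecting these: cl(A) = {86}.
∂A = cl(A) ∖ int(A) = {86} ∖ ∅ = {86}.


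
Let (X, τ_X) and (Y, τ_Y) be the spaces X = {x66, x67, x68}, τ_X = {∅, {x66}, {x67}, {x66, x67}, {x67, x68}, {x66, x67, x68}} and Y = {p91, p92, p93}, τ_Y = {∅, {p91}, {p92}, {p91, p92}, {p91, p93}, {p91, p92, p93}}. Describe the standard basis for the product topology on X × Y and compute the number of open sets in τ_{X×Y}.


Basis B = {∅ × ∅, {x66} × {p91}, {x66} × {p92}, {x67} × {p91}, {x67} × {p92}, {x66} × {p91, p92}, {x66} × {p91, p93}, {x66, x67} × {p91}, {x66, x67} × {p92}, {x67} × {p91, p92}, {x67} × {p91, p93}, {x67, x68} × {p91}, {x67, x68} × {p92}, {x66} × {p91, p92, p93}, {x66, x67, x68} × {p91}, {x66, x67, x68} × {p92}, {x67} × {p91, p92, p93}, {x66, x67} × {p91, p92}, {x66, x67} × {p91, p93}, {x67, x68} × {p91, p92}, {x67, x68} × {p91, p93}, {x66, x67} × {p91, p92, p93}, {x66, x67, x68} × {p91, p92}, {x66, x67, x68} × {p91, p93}, {x67, x68} × {p91, p92, p93}, {x66, x67, x68} × {p91, p92, p93}}; |τ_{X×Y}| = 108.

Enumerate products U × V with U ∈ τ_X, V ∈ τ_Y (deduplicated):
  ∅ × ∅ = {} (∅)
  {x66} × {p91} = {(x66,p91)}
  {x66} × {p92} = {(x66,p92)}
  {x67} × {p91} = {(x67,p91)}
  {x67} × {p92} = {(x67,p92)}
  {x66} × {p91, p92} = {(x66,p91), (x66,p92)}
  {x66} × {p91, p93} = {(x66,p91), (x66,p93)}
  {x66, x67} × {p91} = {(x66,p91), (x67,p91)}
  {x66, x67} × {p92} = {(x66,p92), (x67,p92)}
  {x67} × {p91, p92} = {(x67,p91), (x67,p92)}
  {x67} × {p91, p93} = {(x67,p91), (x67,p93)}
  {x67, x68} × {p91} = {(x67,p91), (x68,p91)}
  {x67, x68} × {p92} = {(x67,p92), (x68,p92)}
  {x66} × {p91, p92, p93} = {(x66,p91), (x66,p92), (x66,p93)}
  {x66, x67, x68} × {p91} = {(x66,p91), (x67,p91), (x68,p91)}
  {x66, x67, x68} × {p92} = {(x66,p92), (x67,p92), (x68,p92)}
  {x67} × {p91, p92, p93} = {(x67,p91), (x67,p92), (x67,p93)}
  {x66, x67} × {p91, p92} = {(x66,p91), (x66,p92), (x67,p91), (x67,p92)}
  {x66, x67} × {p91, p93} = {(x66,p91), (x66,p93), (x67,p91), (x67,p93)}
  {x67, x68} × {p91, p92} = {(x67,p91), (x67,p92), (x68,p91), (x68,p92)}
  {x67, x68} × {p91, p93} = {(x67,p91), (x67,p93), (x68,p91), (x68,p93)}
  {x66, x67} × {p91, p92, p93} = {(x66,p91), (x66,p92), (x66,p93), (x67,p91), (x67,p92), (x67,p93)}
  {x66, x67, x68} × {p91, p92} = {(x66,p91), (x66,p92), (x67,p91), (x67,p92), (x68,p91), (x68,p92)}
  {x66, x67, x68} × {p91, p93} = {(x66,p91), (x66,p93), (x67,p91), (x67,p93), (x68,p91), (x68,p93)}
  {x67, x68} × {p91, p92, p93} = {(x67,p91), (x67,p92), (x67,p93), (x68,p91), (x68,p92), (x68,p93)}
  {x66, x67, x68} × {p91, p92, p93} = {(x66,p91), (x66,p92), (x66,p93), (x67,p91), (x67,p92), (x67,p93), (x68,p91), (x68,p92), (x68,p93)}
These 26 distinct sets form the basis B.
Close under arbitrary unions to get τ_{X×Y}; counting gives |τ_{X×Y}| = 108.


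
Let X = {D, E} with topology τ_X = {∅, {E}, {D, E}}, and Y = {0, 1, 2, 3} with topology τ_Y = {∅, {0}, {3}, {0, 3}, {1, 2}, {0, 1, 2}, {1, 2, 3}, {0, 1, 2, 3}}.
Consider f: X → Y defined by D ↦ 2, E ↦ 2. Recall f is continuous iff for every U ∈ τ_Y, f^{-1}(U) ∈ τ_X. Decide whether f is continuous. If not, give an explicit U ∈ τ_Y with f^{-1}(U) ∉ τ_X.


f IS continuous.

Compute f^{-1}(U) for each U ∈ τ_Y:
  U = ∅: f^{-1}(U) = ∅ ∈ τ_X ✓.
  U = {0}: f^{-1}(U) = ∅ ∈ τ_X ✓.
  U = {3}: f^{-1}(U) = ∅ ∈ τ_X ✓.
  U = {0, 3}: f^{-1}(U) = ∅ ∈ τ_X ✓.
  U = {1, 2}: f^{-1}(U) = {D, E} ∈ τ_X ✓.
  U = {0, 1, 2}: f^{-1}(U) = {D, E} ∈ τ_X ✓.
  U = {1, 2, 3}: f^{-1}(U) = {D, E} ∈ τ_X ✓.
  U = {0, 1, 2, 3}: f^{-1}(U) = {D, E} ∈ τ_X ✓.
Every preimage lies in τ_X, so f IS continuous.
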